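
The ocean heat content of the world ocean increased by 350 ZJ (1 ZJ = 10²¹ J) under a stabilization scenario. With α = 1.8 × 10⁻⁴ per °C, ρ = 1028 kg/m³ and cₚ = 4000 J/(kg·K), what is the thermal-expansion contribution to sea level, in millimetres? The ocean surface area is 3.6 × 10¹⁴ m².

about 42.6 mm

Per unit area: Q = 350×10²¹ / (3.6×10¹⁴) ≈ 9.722×10⁸ J/m²
Δh = αQ/(ρcₚ) = 1.8×10⁻⁴ × 9.722×10⁸ / (1028 × 4000) ≈ 0.042557 m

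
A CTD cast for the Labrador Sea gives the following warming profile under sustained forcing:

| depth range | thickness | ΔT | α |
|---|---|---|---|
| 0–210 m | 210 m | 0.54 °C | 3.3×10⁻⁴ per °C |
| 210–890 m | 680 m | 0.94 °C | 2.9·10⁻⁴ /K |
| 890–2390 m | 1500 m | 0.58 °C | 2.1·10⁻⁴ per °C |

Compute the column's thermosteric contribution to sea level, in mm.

0–210 m: 3.3×10⁻⁴ × 0.54 × 210 = 0.037422 m
Layer 2: 0.94 × 680 × 2.9×10⁻⁴ = 0.185368 m
1500 × 2.1×10⁻⁴ × 0.58 = 0.18270 m
Δh = 0.037422 + 0.185368 + 0.18270 = 0.40549 m

410 mm of thermosteric rise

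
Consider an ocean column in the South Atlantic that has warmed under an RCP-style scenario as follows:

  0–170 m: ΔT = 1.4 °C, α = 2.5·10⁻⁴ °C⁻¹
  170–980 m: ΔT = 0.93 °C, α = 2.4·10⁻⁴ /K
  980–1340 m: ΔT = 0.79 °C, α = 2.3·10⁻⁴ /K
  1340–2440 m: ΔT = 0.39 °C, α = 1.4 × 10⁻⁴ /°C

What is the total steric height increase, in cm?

Δh = 36.6 cm

0–170 m: 2.5×10⁻⁴ × 1.4 × 170 = 0.05950 m
170–980 m: 0.93 × 2.4×10⁻⁴ × 810 = 0.180792 m
0.79 × 2.3×10⁻⁴ × 360 = 0.065412 m
Layer 4: 1.4×10⁻⁴ × 1100 × 0.39 = 0.06006 m
Δh = 0.05950 + 0.180792 + 0.065412 + 0.06006 = 0.365764 m ≈ 36.6 cm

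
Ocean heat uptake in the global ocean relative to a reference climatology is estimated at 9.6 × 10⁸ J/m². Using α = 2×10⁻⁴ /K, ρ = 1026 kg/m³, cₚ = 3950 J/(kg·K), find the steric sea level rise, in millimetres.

47 mm

Δh = αQ/(ρcₚ) = 2×10⁻⁴ × 9.6×10⁸ / (1026 × 3950) ≈ 0.047376 m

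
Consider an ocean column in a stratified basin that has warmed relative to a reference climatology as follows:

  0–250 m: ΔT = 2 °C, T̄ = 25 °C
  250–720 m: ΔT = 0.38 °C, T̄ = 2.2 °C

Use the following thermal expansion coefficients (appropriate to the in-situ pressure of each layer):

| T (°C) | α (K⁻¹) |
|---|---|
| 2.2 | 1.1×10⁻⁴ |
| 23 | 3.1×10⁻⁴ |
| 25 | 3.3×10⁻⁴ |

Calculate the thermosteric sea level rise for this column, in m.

about 0.185 m

Layer 1 at 25 °C → α = 3.3×10⁻⁴ K⁻¹
Layer 2 at 2.2 °C → α = 1.1×10⁻⁴ K⁻¹
0–250 m: 250 × 2 × 3.3×10⁻⁴ = 0.16500 m
Layer 2: 1.1×10⁻⁴ × 0.38 × 470 = 0.019646 m
Δh = 0.16500 + 0.019646 = 0.184646 m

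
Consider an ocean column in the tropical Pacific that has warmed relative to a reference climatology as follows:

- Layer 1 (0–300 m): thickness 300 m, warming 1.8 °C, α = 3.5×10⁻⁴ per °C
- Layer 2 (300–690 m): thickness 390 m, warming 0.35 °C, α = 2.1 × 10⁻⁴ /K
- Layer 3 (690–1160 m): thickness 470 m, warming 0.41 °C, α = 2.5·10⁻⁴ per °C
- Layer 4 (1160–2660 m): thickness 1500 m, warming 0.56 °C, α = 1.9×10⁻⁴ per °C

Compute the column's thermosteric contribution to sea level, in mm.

0–300 m: 300 × 3.5×10⁻⁴ × 1.8 = 0.18900 m
Layer 2: 2.1×10⁻⁴ × 0.35 × 390 = 0.028665 m
690–1160 m: 470 × 2.5×10⁻⁴ × 0.41 = 0.048175 m
0.56 × 1.9×10⁻⁴ × 1500 = 0.15960 m
Δh = 0.18900 + 0.028665 + 0.048175 + 0.15960 = 0.42544 m ≈ 430 mm

430 mm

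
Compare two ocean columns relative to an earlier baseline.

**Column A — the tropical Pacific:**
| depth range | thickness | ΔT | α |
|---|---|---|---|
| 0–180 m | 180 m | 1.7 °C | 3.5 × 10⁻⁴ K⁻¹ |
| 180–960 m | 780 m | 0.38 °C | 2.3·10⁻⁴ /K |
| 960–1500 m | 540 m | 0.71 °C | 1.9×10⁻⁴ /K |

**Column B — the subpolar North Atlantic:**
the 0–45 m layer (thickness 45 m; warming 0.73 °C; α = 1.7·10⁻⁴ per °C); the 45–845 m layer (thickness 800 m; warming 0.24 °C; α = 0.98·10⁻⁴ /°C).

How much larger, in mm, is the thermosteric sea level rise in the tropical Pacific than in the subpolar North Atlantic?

220 mm larger

A 0–180 m: 3.5×10⁻⁴ × 1.7 × 180 = 0.10710 m
A Layer 2: 0.38 × 780 × 2.3×10⁻⁴ = 0.068172 m
A Layer 3: 0.71 × 540 × 1.9×10⁻⁴ = 0.072846 m
A total: 0.248118 m
B 1.7×10⁻⁴ × 0.73 × 45 = 0.0055845 m
B Layer 2: 800 × 0.98×10⁻⁴ × 0.24 = 0.018816 m
B total: 0.0244005 m
Difference: 0.248118 − 0.0244005 = 0.2237175 m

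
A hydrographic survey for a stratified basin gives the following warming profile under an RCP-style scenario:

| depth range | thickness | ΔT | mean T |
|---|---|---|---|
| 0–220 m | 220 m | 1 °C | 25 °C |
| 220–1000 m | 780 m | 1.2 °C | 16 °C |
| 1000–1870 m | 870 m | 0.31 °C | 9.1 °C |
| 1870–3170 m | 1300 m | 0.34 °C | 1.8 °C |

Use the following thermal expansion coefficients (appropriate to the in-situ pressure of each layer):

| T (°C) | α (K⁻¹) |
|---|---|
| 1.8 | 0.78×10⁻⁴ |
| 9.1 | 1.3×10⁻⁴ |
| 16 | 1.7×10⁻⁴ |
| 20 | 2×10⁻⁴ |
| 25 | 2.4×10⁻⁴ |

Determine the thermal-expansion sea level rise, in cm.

Layer 1 at 25 °C → α = 2.4×10⁻⁴ K⁻¹
Layer 2 at 16 °C → α = 1.7×10⁻⁴ K⁻¹
Layer 3 at 9.1 °C → α = 1.3×10⁻⁴ K⁻¹
Layer 4 at 1.8 °C → α = 0.78×10⁻⁴ K⁻¹
0–220 m: 1 × 220 × 2.4×10⁻⁴ = 0.05280 m
Layer 2: 1.7×10⁻⁴ × 1.2 × 780 = 0.15912 m
Layer 3: 870 × 1.3×10⁻⁴ × 0.31 = 0.035061 m
1870–3170 m: 0.34 × 0.78×10⁻⁴ × 1300 = 0.034476 m
Δh = 0.05280 + 0.15912 + 0.035061 + 0.034476 = 0.281457 m

28.1 cm of thermosteric rise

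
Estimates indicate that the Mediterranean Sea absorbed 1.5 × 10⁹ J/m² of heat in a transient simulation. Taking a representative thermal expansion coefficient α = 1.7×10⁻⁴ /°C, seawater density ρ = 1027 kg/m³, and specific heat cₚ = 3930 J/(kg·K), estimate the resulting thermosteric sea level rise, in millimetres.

Δh = αQ/(ρcₚ) = 1.7×10⁻⁴ × 1.5×10⁹ / (1027 × 3930) ≈ 0.06318 m

Δh = 63.2 mm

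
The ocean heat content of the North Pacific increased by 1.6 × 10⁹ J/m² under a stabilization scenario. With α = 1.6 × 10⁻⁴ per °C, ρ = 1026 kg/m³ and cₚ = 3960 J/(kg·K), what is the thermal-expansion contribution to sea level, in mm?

63 mm of thermosteric rise

Δh = αQ/(ρcₚ) = 1.6×10⁻⁴ × 1.6×10⁹ / (1026 × 3960) ≈ 0.063008 m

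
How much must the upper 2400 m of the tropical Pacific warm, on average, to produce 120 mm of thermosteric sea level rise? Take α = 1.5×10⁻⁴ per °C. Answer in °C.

ΔT = Δh/(αH) = 0.12 / (1.5×10⁻⁴ × 2400) ≈ 0.3333 °C

0.333 °C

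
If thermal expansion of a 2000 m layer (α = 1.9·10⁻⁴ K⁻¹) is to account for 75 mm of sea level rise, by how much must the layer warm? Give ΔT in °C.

about 0.20 °C

ΔT = Δh/(αH) = 0.075 / (1.9×10⁻⁴ × 2000) ≈ 0.1974 °C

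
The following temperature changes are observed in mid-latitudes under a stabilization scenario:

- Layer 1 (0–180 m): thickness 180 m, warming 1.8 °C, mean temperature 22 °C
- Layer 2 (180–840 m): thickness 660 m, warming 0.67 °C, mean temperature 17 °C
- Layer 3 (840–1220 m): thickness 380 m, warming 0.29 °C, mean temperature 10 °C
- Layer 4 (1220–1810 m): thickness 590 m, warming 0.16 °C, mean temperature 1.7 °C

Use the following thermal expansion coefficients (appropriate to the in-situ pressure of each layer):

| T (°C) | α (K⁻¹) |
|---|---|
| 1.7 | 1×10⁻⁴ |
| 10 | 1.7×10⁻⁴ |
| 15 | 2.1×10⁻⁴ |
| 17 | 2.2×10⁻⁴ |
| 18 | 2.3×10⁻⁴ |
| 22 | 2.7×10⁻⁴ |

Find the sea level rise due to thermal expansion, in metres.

Layer 1 at 22 °C → α = 2.7×10⁻⁴ K⁻¹
Layer 2 at 17 °C → α = 2.2×10⁻⁴ K⁻¹
Layer 3 at 10 °C → α = 1.7×10⁻⁴ K⁻¹
Layer 4 at 1.7 °C → α = 1×10⁻⁴ K⁻¹
Layer 1: 180 × 2.7×10⁻⁴ × 1.8 = 0.08748 m
Layer 2: 2.2×10⁻⁴ × 0.67 × 660 = 0.097284 m
840–1220 m: 380 × 1.7×10⁻⁴ × 0.29 = 0.018734 m
Layer 4: 590 × 1×10⁻⁴ × 0.16 = 0.00944 m
Δh = 0.08748 + 0.097284 + 0.018734 + 0.00944 = 0.212938 m ≈ 0.213 m

Δh ≈ 0.213 m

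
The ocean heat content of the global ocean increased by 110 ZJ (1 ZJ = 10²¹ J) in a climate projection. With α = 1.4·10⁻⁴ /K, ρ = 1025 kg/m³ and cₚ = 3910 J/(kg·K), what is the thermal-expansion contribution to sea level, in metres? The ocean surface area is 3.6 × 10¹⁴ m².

Per unit area: Q = 110×10²¹ / (3.6×10¹⁴) ≈ 3.056×10⁸ J/m²
Δh = αQ/(ρcₚ) = 1.4×10⁻⁴ × 3.056×10⁸ / (1025 × 3910) ≈ 0.010675 m

Δh ≈ 0.011 m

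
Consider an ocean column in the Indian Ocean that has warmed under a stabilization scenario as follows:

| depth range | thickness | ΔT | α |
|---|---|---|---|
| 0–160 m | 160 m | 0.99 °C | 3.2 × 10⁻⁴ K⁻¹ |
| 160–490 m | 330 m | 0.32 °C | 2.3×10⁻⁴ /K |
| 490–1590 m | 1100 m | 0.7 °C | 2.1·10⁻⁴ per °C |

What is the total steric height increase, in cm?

Layer 1: 3.2×10⁻⁴ × 0.99 × 160 = 0.050688 m
160–490 m: 0.32 × 330 × 2.3×10⁻⁴ = 0.024288 m
490–1590 m: 0.7 × 1100 × 2.1×10⁻⁴ = 0.16170 m
Δh = 0.050688 + 0.024288 + 0.16170 = 0.236676 m ≈ 23.7 cm

Δh ≈ 23.7 cm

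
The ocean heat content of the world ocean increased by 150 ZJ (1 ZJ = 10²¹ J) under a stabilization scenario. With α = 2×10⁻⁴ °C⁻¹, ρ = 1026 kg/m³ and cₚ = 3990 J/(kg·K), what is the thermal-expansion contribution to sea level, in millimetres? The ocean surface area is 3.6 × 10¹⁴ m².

Δh ≈ 20.4 mm

Per unit area: Q = 150×10²¹ / (3.6×10¹⁴) ≈ 4.167×10⁸ J/m²
Δh = αQ/(ρcₚ) = 2×10⁻⁴ × 4.167×10⁸ / (1026 × 3990) ≈ 0.020358 m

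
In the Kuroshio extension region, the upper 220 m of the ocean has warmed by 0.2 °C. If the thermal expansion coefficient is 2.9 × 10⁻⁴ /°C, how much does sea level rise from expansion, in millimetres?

Δh = 12.8 mm

Δh = αΔT·H = 2.9×10⁻⁴ × 0.2 × 220 = 0.01276 m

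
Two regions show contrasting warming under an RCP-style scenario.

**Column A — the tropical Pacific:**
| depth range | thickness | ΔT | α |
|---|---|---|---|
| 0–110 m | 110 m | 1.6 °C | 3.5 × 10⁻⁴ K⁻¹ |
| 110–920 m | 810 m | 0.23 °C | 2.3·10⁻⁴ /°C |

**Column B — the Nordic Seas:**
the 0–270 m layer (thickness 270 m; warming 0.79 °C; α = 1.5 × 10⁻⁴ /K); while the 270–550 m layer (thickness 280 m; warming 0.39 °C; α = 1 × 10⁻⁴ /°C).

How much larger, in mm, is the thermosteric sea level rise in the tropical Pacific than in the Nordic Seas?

Δh_A − Δh_B ≈ 61.5 mm

A 0–110 m: 110 × 1.6 × 3.5×10⁻⁴ = 0.06160 m
A 110–920 m: 810 × 2.3×10⁻⁴ × 0.23 = 0.042849 m
A total: 0.104449 m
B 270 × 0.79 × 1.5×10⁻⁴ = 0.031995 m
B 270–550 m: 0.39 × 280 × 1×10⁻⁴ = 0.01092 m
B total: 0.042915 m
Difference: 0.104449 − 0.042915 = 0.061534 m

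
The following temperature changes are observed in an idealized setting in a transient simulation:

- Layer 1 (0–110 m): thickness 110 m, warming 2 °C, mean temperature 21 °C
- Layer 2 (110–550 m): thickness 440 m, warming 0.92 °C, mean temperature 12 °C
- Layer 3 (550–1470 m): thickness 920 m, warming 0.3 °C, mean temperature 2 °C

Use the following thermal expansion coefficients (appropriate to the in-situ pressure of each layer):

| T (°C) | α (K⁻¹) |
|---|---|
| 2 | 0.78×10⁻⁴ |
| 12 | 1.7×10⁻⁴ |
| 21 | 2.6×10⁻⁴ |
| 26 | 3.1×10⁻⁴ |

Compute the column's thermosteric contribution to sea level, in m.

0.15 m of thermosteric rise

Layer 1 at 21 °C → α = 2.6×10⁻⁴ K⁻¹
Layer 2 at 12 °C → α = 1.7×10⁻⁴ K⁻¹
Layer 3 at 2 °C → α = 0.78×10⁻⁴ K⁻¹
0–110 m: 2.6×10⁻⁴ × 110 × 2 = 0.05720 m
440 × 1.7×10⁻⁴ × 0.92 = 0.068816 m
Layer 3: 0.78×10⁻⁴ × 920 × 0.3 = 0.021528 m
Δh = 0.05720 + 0.068816 + 0.021528 = 0.147544 m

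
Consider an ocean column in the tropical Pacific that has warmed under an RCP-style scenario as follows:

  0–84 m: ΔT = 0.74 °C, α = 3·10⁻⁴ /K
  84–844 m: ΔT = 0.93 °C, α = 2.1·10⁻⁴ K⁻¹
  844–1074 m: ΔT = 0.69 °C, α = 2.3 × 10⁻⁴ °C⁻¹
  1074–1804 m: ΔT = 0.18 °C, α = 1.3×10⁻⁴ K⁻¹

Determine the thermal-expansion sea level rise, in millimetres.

Δh = 220 mm

0–84 m: 84 × 3×10⁻⁴ × 0.74 = 0.018648 m
Layer 2: 760 × 2.1×10⁻⁴ × 0.93 = 0.148428 m
844–1074 m: 0.69 × 230 × 2.3×10⁻⁴ = 0.036501 m
1.3×10⁻⁴ × 730 × 0.18 = 0.017082 m
Δh = 0.018648 + 0.148428 + 0.036501 + 0.017082 = 0.220659 m ≈ 220 mm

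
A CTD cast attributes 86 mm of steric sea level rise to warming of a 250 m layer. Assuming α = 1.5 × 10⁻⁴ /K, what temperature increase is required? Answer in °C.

ΔT = Δh/(αH) = 0.086 / (1.5×10⁻⁴ × 250) ≈ 2.293 °C

ΔT ≈ 2.29 °C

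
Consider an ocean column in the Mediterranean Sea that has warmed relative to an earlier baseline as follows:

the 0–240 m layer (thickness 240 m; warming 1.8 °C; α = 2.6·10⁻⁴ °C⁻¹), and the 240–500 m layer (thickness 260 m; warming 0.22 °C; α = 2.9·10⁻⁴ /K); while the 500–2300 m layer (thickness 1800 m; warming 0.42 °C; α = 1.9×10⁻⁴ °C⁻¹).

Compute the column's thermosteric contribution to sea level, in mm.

Layer 1: 240 × 1.8 × 2.6×10⁻⁴ = 0.11232 m
0.22 × 260 × 2.9×10⁻⁴ = 0.016588 m
1800 × 0.42 × 1.9×10⁻⁴ = 0.14364 m
Δh = 0.11232 + 0.016588 + 0.14364 = 0.272548 m

Δh = 273 mm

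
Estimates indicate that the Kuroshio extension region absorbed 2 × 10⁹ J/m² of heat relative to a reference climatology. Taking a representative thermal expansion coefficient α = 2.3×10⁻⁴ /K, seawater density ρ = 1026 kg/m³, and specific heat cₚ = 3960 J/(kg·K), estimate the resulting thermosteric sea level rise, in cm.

Δh = 11 cm

Δh = αQ/(ρcₚ) = 2.3×10⁻⁴ × 2×10⁹ / (1026 × 3960) ≈ 0.11322 m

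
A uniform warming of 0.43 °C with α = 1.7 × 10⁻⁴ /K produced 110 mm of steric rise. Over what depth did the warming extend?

H = Δh/(αΔT) = 0.11 / (1.7×10⁻⁴ × 0.43) ≈ 1505 m

H ≈ 1500 m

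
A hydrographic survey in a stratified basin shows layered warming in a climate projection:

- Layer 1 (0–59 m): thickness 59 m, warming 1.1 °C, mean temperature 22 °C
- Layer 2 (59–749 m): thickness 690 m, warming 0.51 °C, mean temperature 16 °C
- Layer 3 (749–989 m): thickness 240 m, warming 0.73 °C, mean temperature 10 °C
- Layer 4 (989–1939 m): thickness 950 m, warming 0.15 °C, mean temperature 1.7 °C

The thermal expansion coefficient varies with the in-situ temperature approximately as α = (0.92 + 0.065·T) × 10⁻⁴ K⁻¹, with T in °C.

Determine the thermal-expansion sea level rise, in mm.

130 mm

Layer 1: α = (0.92 + 0.065×22)×10⁻⁴ = 2.35×10⁻⁴ K⁻¹
Layer 2: α = (0.92 + 0.065×16)×10⁻⁴ = 1.96×10⁻⁴ K⁻¹
Layer 3: α = (0.92 + 0.065×10)×10⁻⁴ = 1.57×10⁻⁴ K⁻¹
Layer 4: α = (0.92 + 0.065×1.7)×10⁻⁴ = 1.0305×10⁻⁴ K⁻¹
Layer 1: 59 × 2.35×10⁻⁴ × 1.1 = 0.0152515 m
Layer 2: 0.51 × 690 × 1.96×10⁻⁴ = 0.0689724 m
240 × 1.57×10⁻⁴ × 0.73 = 0.0275064 m
989–1939 m: 1.0305×10⁻⁴ × 0.15 × 950 = 0.014684625 m
Δh = 0.0152515 + 0.0689724 + 0.0275064 + 0.014684625 = 0.126414925 m ≈ 130 mm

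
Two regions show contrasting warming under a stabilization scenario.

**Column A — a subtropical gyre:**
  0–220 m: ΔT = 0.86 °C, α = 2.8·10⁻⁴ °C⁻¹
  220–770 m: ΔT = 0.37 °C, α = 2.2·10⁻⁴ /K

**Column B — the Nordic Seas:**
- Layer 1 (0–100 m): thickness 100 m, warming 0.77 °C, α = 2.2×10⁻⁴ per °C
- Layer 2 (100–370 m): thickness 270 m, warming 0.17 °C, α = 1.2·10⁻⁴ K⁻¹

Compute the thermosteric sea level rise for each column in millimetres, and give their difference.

A 0–220 m: 0.86 × 220 × 2.8×10⁻⁴ = 0.052976 m
A 0.37 × 2.2×10⁻⁴ × 550 = 0.04477 m
A total: 0.097746 m
B 2.2×10⁻⁴ × 100 × 0.77 = 0.01694 m
B 100–370 m: 0.17 × 1.2×10⁻⁴ × 270 = 0.005508 m
B total: 0.022448 m
Difference: 0.097746 − 0.022448 = 0.075298 m

Δh_A ≈ 98 mm, Δh_B ≈ 22 mm; difference ≈ 75 mm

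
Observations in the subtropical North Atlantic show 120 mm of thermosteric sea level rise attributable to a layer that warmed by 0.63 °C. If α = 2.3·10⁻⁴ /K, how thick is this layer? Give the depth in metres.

about 830 m

H = Δh/(αΔT) = 0.12 / (2.3×10⁻⁴ × 0.63) ≈ 828.2 m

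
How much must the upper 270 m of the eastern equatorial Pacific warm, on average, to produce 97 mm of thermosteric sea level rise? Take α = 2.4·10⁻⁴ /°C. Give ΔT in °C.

ΔT = Δh/(αH) = 0.097 / (2.4×10⁻⁴ × 270) ≈ 1.497 °C

1.50 °C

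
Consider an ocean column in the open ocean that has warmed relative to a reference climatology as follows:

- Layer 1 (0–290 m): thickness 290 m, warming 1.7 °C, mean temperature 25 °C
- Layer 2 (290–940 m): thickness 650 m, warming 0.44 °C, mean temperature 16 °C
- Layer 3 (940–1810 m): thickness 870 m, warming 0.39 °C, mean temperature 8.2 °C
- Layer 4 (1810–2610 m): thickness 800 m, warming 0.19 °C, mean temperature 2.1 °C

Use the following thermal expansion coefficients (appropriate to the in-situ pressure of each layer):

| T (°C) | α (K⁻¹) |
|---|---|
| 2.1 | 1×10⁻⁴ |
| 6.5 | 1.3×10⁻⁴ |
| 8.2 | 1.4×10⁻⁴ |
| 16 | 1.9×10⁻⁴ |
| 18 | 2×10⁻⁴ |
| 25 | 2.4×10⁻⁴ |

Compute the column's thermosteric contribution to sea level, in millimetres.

Δh ≈ 235 mm

Layer 1 at 25 °C → α = 2.4×10⁻⁴ K⁻¹
Layer 2 at 16 °C → α = 1.9×10⁻⁴ K⁻¹
Layer 3 at 8.2 °C → α = 1.4×10⁻⁴ K⁻¹
Layer 4 at 2.1 °C → α = 1×10⁻⁴ K⁻¹
290 × 1.7 × 2.4×10⁻⁴ = 0.11832 m
290–940 m: 0.44 × 1.9×10⁻⁴ × 650 = 0.05434 m
0.39 × 1.4×10⁻⁴ × 870 = 0.047502 m
800 × 1×10⁻⁴ × 0.19 = 0.01520 m
Δh = 0.11832 + 0.05434 + 0.047502 + 0.01520 = 0.235362 m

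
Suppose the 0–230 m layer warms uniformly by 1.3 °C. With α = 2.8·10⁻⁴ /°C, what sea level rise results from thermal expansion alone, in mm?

83.7 mm of thermosteric rise

Δh = αΔT·H = 2.8×10⁻⁴ × 1.3 × 230 = 0.08372 m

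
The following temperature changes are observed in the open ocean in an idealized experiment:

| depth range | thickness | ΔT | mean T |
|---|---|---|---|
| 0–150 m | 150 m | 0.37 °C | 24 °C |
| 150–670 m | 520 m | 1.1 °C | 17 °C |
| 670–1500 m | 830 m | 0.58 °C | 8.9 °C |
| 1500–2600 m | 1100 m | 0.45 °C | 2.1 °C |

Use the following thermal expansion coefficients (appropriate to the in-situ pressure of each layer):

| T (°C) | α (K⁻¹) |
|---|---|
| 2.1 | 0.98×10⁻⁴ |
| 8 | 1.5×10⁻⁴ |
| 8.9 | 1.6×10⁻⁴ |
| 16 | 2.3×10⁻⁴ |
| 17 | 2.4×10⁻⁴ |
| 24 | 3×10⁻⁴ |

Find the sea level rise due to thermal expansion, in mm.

279 mm

Layer 1 at 24 °C → α = 3×10⁻⁴ K⁻¹
Layer 2 at 17 °C → α = 2.4×10⁻⁴ K⁻¹
Layer 3 at 8.9 °C → α = 1.6×10⁻⁴ K⁻¹
Layer 4 at 2.1 °C → α = 0.98×10⁻⁴ K⁻¹
0.37 × 150 × 3×10⁻⁴ = 0.01665 m
2.4×10⁻⁴ × 1.1 × 520 = 0.13728 m
830 × 0.58 × 1.6×10⁻⁴ = 0.077024 m
0.45 × 0.98×10⁻⁴ × 1100 = 0.04851 m
Δh = 0.01665 + 0.13728 + 0.077024 + 0.04851 = 0.279464 m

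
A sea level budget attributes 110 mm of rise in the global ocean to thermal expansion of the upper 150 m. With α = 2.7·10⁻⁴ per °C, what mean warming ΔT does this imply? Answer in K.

ΔT = Δh/(αH) = 0.11 / (2.7×10⁻⁴ × 150) ≈ 2.716 K

ΔT ≈ 2.72 K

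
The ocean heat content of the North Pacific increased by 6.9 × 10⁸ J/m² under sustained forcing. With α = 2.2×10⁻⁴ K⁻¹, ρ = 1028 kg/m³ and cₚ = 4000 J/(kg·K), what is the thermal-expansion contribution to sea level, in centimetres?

Δh = αQ/(ρcₚ) = 2.2×10⁻⁴ × 6.9×10⁸ / (1028 × 4000) ≈ 0.036916 m

Δh ≈ 3.7 cm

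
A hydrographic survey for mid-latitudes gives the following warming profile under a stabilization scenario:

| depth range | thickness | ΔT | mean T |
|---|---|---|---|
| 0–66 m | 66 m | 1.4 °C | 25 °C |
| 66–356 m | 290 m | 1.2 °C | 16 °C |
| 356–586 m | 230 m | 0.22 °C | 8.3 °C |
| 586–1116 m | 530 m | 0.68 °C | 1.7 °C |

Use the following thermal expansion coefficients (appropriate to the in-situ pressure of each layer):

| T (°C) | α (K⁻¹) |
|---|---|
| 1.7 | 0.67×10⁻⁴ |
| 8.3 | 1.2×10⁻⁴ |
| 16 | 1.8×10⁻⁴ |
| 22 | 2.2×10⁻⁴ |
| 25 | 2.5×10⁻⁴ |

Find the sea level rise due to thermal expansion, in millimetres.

Layer 1 at 25 °C → α = 2.5×10⁻⁴ K⁻¹
Layer 2 at 16 °C → α = 1.8×10⁻⁴ K⁻¹
Layer 3 at 8.3 °C → α = 1.2×10⁻⁴ K⁻¹
Layer 4 at 1.7 °C → α = 0.67×10⁻⁴ K⁻¹
66 × 2.5×10⁻⁴ × 1.4 = 0.02310 m
1.8×10⁻⁴ × 290 × 1.2 = 0.06264 m
1.2×10⁻⁴ × 0.22 × 230 = 0.006072 m
586–1116 m: 0.67×10⁻⁴ × 530 × 0.68 = 0.0241468 m
Δh = 0.02310 + 0.06264 + 0.006072 + 0.0241468 = 0.1159588 m

116 mm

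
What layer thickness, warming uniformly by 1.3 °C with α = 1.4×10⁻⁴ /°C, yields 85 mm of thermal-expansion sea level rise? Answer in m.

H = Δh/(αΔT) = 0.085 / (1.4×10⁻⁴ × 1.3) ≈ 467.0 m

H ≈ 467 m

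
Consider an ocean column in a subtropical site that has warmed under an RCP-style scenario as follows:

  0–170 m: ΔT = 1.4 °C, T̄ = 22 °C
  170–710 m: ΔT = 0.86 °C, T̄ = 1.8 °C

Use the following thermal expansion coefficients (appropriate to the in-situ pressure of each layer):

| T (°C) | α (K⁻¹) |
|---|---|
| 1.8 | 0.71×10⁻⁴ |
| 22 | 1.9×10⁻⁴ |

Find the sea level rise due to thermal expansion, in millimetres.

Layer 1 at 22 °C → α = 1.9×10⁻⁴ K⁻¹
Layer 2 at 1.8 °C → α = 0.71×10⁻⁴ K⁻¹
1.9×10⁻⁴ × 170 × 1.4 = 0.04522 m
0.71×10⁻⁴ × 540 × 0.86 = 0.0329724 m
Δh = 0.04522 + 0.0329724 = 0.0781924 m

78 mm of thermosteric rise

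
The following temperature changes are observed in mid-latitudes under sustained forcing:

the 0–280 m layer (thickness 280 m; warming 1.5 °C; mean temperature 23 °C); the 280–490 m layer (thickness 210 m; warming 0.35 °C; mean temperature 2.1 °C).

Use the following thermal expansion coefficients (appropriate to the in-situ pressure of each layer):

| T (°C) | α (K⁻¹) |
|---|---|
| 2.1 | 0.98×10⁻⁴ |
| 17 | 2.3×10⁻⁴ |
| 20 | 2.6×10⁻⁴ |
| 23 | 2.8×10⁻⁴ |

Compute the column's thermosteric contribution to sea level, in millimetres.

about 125 mm

Layer 1 at 23 °C → α = 2.8×10⁻⁴ K⁻¹
Layer 2 at 2.1 °C → α = 0.98×10⁻⁴ K⁻¹
2.8×10⁻⁴ × 1.5 × 280 = 0.11760 m
Layer 2: 0.35 × 210 × 0.98×10⁻⁴ = 0.007203 m
Δh = 0.11760 + 0.007203 = 0.124803 m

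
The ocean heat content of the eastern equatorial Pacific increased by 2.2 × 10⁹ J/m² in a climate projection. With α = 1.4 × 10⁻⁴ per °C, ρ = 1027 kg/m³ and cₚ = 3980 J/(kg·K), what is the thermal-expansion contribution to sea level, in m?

Δh = 0.0754 m

Δh = αQ/(ρcₚ) = 1.4×10⁻⁴ × 2.2×10⁹ / (1027 × 3980) ≈ 0.075352 m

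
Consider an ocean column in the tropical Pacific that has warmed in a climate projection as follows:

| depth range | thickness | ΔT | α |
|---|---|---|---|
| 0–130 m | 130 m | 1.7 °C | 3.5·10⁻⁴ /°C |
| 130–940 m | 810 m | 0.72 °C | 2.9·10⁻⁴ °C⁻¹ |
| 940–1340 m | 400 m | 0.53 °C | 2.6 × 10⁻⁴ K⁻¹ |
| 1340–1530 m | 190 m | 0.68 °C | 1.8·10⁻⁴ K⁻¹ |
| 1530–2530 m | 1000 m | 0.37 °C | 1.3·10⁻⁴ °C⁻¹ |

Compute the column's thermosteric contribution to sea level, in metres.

Layer 1: 1.7 × 3.5×10⁻⁴ × 130 = 0.07735 m
2.9×10⁻⁴ × 810 × 0.72 = 0.169128 m
940–1340 m: 0.53 × 2.6×10⁻⁴ × 400 = 0.05512 m
0.68 × 190 × 1.8×10⁻⁴ = 0.023256 m
1530–2530 m: 0.37 × 1.3×10⁻⁴ × 1000 = 0.04810 m
Δh = 0.07735 + 0.169128 + 0.05512 + 0.023256 + 0.04810 = 0.372954 m

0.37 m of thermosteric rise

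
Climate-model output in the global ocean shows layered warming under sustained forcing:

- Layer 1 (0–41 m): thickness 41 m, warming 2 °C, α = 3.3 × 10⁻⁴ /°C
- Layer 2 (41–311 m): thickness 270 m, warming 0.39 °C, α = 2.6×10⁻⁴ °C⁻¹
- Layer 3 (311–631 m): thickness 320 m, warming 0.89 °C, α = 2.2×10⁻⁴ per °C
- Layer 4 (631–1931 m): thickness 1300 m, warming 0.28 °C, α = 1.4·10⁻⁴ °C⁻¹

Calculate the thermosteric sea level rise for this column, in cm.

0–41 m: 2 × 3.3×10⁻⁴ × 41 = 0.02706 m
Layer 2: 0.39 × 2.6×10⁻⁴ × 270 = 0.027378 m
320 × 0.89 × 2.2×10⁻⁴ = 0.062656 m
631–1931 m: 1300 × 0.28 × 1.4×10⁻⁴ = 0.05096 m
Δh = 0.02706 + 0.027378 + 0.062656 + 0.05096 = 0.168054 m

17 cm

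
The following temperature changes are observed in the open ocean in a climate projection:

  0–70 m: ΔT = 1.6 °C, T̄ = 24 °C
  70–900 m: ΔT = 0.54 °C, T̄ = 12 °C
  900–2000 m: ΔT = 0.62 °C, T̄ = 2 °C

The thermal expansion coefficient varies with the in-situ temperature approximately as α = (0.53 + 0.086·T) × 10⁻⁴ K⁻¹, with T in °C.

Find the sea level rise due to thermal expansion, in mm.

Layer 1: α = (0.53 + 0.086×24)×10⁻⁴ = 2.594×10⁻⁴ K⁻¹
Layer 2: α = (0.53 + 0.086×12)×10⁻⁴ = 1.562×10⁻⁴ K⁻¹
Layer 3: α = (0.53 + 0.086×2)×10⁻⁴ = 0.702×10⁻⁴ K⁻¹
1.6 × 70 × 2.594×10⁻⁴ = 0.0290528 m
70–900 m: 830 × 1.562×10⁻⁴ × 0.54 = 0.07000884 m
0.62 × 1100 × 0.702×10⁻⁴ = 0.0478764 m
Δh = 0.0290528 + 0.07000884 + 0.0478764 = 0.14693804 m

147 mm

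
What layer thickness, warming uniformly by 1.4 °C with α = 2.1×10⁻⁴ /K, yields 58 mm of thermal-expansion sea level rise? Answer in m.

H = Δh/(αΔT) = 0.058 / (2.1×10⁻⁴ × 1.4) ≈ 197.3 m

about 197 m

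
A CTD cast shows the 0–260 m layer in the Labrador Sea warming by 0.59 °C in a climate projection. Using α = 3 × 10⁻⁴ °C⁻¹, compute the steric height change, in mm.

Δh = αΔT·H = 3×10⁻⁴ × 0.59 × 260 = 0.04602 m

46 mm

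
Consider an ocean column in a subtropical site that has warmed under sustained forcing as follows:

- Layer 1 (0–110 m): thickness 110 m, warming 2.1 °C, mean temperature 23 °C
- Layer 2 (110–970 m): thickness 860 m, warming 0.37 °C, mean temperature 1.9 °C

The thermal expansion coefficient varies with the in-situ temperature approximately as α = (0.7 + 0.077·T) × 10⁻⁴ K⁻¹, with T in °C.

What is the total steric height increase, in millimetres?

Layer 1: α = (0.7 + 0.077×23)×10⁻⁴ = 2.471×10⁻⁴ K⁻¹
Layer 2: α = (0.7 + 0.077×1.9)×10⁻⁴ = 0.8463×10⁻⁴ K⁻¹
110 × 2.1 × 2.471×10⁻⁴ = 0.0570801 m
Layer 2: 860 × 0.37 × 0.8463×10⁻⁴ = 0.026929266 m
Δh = 0.0570801 + 0.026929266 = 0.084009366 m

about 84.0 mm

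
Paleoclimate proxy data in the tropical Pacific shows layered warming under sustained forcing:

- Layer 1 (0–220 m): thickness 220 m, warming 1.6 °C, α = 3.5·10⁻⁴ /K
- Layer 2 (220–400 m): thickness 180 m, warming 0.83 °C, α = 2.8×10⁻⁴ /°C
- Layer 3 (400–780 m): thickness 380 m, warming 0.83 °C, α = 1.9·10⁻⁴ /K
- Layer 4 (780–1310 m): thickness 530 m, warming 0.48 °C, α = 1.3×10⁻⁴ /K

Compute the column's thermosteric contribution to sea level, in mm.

1.6 × 220 × 3.5×10⁻⁴ = 0.12320 m
Layer 2: 2.8×10⁻⁴ × 180 × 0.83 = 0.041832 m
400–780 m: 1.9×10⁻⁴ × 0.83 × 380 = 0.059926 m
Layer 4: 530 × 1.3×10⁻⁴ × 0.48 = 0.033072 m
Δh = 0.12320 + 0.041832 + 0.059926 + 0.033072 = 0.25803 m ≈ 258 mm

258 mm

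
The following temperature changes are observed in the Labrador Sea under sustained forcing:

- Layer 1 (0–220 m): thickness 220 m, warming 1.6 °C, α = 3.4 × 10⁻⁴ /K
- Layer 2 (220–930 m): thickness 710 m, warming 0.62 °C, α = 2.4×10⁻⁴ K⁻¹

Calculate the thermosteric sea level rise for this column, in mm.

0–220 m: 220 × 3.4×10⁻⁴ × 1.6 = 0.11968 m
Layer 2: 2.4×10⁻⁴ × 710 × 0.62 = 0.105648 m
Δh = 0.11968 + 0.105648 = 0.225328 m

225 mm of thermosteric rise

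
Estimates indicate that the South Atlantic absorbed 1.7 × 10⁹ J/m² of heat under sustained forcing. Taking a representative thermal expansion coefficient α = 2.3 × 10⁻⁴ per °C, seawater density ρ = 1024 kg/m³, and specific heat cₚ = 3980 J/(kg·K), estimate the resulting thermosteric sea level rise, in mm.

Δh = αQ/(ρcₚ) = 2.3×10⁻⁴ × 1.7×10⁹ / (1024 × 3980) ≈ 0.095939 m

96 mm of thermosteric rise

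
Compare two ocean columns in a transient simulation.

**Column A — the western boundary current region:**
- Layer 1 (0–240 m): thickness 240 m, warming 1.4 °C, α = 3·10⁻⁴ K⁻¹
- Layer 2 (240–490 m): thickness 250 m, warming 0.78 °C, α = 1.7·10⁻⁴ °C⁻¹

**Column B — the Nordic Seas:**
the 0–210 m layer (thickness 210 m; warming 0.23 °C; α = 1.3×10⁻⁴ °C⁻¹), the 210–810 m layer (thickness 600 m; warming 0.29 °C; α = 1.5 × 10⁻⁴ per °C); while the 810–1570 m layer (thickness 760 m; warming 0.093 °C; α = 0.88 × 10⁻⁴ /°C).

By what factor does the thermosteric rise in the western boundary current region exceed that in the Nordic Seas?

A Layer 1: 1.4 × 240 × 3×10⁻⁴ = 0.10080 m
A 240–490 m: 250 × 1.7×10⁻⁴ × 0.78 = 0.03315 m
A total: 0.13395 m
B 0–210 m: 210 × 1.3×10⁻⁴ × 0.23 = 0.006279 m
B 600 × 1.5×10⁻⁴ × 0.29 = 0.02610 m
B 0.88×10⁻⁴ × 0.093 × 760 = 0.00621984 m
B total: 0.03859884 m
Ratio: 0.13395 / 0.03859884 ≈ 3.470

≈ 3.5×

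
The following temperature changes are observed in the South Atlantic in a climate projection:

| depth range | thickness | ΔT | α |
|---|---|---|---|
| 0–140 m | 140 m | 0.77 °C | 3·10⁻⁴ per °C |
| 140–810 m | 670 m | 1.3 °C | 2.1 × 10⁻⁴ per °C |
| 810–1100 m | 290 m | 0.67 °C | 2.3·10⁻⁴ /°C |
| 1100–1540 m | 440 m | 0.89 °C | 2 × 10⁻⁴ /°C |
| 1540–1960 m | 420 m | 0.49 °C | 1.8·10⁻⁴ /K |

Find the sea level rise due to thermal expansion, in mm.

375 mm

0–140 m: 0.77 × 3×10⁻⁴ × 140 = 0.03234 m
Layer 2: 670 × 2.1×10⁻⁴ × 1.3 = 0.18291 m
Layer 3: 0.67 × 290 × 2.3×10⁻⁴ = 0.044689 m
Layer 4: 440 × 2×10⁻⁴ × 0.89 = 0.07832 m
1.8×10⁻⁴ × 0.49 × 420 = 0.037044 m
Δh = 0.03234 + 0.18291 + 0.044689 + 0.07832 + 0.037044 = 0.375303 m ≈ 375 mm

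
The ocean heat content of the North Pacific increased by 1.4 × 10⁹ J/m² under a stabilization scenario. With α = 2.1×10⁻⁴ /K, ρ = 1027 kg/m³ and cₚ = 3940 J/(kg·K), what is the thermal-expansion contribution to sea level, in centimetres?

Δh = αQ/(ρcₚ) = 2.1×10⁻⁴ × 1.4×10⁹ / (1027 × 3940) ≈ 0.072658 m

Δh = 7.27 cm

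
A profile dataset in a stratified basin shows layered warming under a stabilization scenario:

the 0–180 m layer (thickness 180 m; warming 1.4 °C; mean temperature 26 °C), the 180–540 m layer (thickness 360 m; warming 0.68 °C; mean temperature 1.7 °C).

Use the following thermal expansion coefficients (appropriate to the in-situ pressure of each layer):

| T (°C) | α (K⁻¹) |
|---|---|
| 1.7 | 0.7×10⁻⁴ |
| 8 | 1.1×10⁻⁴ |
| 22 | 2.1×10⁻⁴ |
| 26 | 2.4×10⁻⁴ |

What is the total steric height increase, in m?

0.0776 m

Layer 1 at 26 °C → α = 2.4×10⁻⁴ K⁻¹
Layer 2 at 1.7 °C → α = 0.7×10⁻⁴ K⁻¹
180 × 1.4 × 2.4×10⁻⁴ = 0.06048 m
0.68 × 0.7×10⁻⁴ × 360 = 0.017136 m
Δh = 0.06048 + 0.017136 = 0.077616 m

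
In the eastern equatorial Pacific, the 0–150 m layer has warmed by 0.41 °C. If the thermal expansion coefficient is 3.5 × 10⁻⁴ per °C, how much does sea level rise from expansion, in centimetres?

2.15 cm

Δh = αΔT·H = 3.5×10⁻⁴ × 0.41 × 150 = 0.021525 m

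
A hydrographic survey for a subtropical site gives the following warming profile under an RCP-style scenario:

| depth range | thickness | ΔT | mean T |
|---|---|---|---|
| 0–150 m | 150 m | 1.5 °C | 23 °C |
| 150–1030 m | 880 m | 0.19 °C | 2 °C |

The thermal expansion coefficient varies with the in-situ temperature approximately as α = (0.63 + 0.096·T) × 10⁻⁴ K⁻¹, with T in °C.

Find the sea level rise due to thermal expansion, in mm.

Layer 1: α = (0.63 + 0.096×23)×10⁻⁴ = 2.838×10⁻⁴ K⁻¹
Layer 2: α = (0.63 + 0.096×2)×10⁻⁴ = 0.822×10⁻⁴ K⁻¹
Layer 1: 2.838×10⁻⁴ × 150 × 1.5 = 0.063855 m
Layer 2: 0.19 × 0.822×10⁻⁴ × 880 = 0.01374384 m
Δh = 0.063855 + 0.01374384 = 0.07759884 m ≈ 77.6 mm

about 77.6 mm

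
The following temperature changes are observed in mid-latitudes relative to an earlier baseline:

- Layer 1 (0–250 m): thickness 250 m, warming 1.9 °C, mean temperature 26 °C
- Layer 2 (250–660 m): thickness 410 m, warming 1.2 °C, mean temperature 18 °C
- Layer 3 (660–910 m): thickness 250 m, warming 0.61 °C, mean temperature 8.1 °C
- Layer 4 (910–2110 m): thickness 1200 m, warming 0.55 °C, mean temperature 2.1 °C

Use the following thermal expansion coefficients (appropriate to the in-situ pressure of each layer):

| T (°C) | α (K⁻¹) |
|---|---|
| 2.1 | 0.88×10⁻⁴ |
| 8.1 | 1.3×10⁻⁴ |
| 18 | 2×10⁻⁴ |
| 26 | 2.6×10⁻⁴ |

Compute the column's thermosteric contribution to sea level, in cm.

Layer 1 at 26 °C → α = 2.6×10⁻⁴ K⁻¹
Layer 2 at 18 °C → α = 2×10⁻⁴ K⁻¹
Layer 3 at 8.1 °C → α = 1.3×10⁻⁴ K⁻¹
Layer 4 at 2.1 °C → α = 0.88×10⁻⁴ K⁻¹
250 × 2.6×10⁻⁴ × 1.9 = 0.12350 m
Layer 2: 1.2 × 2×10⁻⁴ × 410 = 0.09840 m
250 × 1.3×10⁻⁴ × 0.61 = 0.019825 m
Layer 4: 0.88×10⁻⁴ × 0.55 × 1200 = 0.05808 m
Δh = 0.12350 + 0.09840 + 0.019825 + 0.05808 = 0.299805 m

Δh ≈ 30.0 cm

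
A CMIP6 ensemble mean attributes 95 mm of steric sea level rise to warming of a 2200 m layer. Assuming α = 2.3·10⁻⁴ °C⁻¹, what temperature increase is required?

ΔT = Δh/(αH) = 0.095 / (2.3×10⁻⁴ × 2200) ≈ 0.1877 K

about 0.188 K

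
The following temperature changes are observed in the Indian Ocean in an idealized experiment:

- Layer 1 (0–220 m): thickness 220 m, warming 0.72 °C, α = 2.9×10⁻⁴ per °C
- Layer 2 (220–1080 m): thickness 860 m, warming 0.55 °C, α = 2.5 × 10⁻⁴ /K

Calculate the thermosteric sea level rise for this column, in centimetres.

220 × 0.72 × 2.9×10⁻⁴ = 0.045936 m
220–1080 m: 0.55 × 2.5×10⁻⁴ × 860 = 0.11825 m
Δh = 0.045936 + 0.11825 = 0.164186 m ≈ 16.4 cm

16.4 cm of thermosteric rise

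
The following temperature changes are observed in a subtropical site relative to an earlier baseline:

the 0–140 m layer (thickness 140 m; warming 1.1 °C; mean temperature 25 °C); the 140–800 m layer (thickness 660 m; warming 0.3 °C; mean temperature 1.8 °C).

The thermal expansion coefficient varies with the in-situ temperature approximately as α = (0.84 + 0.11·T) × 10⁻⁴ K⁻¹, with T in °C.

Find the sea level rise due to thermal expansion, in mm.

Layer 1: α = (0.84 + 0.11×25)×10⁻⁴ = 3.59×10⁻⁴ K⁻¹
Layer 2: α = (0.84 + 0.11×1.8)×10⁻⁴ = 1.038×10⁻⁴ K⁻¹
0–140 m: 1.1 × 140 × 3.59×10⁻⁴ = 0.055286 m
Layer 2: 1.038×10⁻⁴ × 0.3 × 660 = 0.0205524 m
Δh = 0.055286 + 0.0205524 = 0.0758384 m ≈ 75.8 mm

75.8 mm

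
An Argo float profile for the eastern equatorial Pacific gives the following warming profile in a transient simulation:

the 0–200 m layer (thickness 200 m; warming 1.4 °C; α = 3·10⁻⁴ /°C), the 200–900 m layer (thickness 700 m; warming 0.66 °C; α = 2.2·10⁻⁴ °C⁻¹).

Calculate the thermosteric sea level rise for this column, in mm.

186 mm of thermosteric rise

Layer 1: 3×10⁻⁴ × 200 × 1.4 = 0.08400 m
200–900 m: 700 × 0.66 × 2.2×10⁻⁴ = 0.10164 m
Δh = 0.08400 + 0.10164 = 0.18564 m ≈ 186 mm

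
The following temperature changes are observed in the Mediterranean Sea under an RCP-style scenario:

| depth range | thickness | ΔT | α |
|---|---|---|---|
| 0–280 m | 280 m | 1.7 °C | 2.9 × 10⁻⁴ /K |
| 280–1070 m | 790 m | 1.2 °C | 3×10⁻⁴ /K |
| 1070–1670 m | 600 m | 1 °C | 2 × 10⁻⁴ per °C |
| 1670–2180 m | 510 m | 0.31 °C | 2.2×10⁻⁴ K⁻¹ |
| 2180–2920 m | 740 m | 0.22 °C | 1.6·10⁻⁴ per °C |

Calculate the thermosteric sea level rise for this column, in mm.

Δh = 603 mm

0–280 m: 1.7 × 2.9×10⁻⁴ × 280 = 0.13804 m
280–1070 m: 1.2 × 790 × 3×10⁻⁴ = 0.28440 m
Layer 3: 1 × 600 × 2×10⁻⁴ = 0.12000 m
510 × 0.31 × 2.2×10⁻⁴ = 0.034782 m
Layer 5: 0.22 × 740 × 1.6×10⁻⁴ = 0.026048 m
Δh = 0.13804 + 0.28440 + 0.12000 + 0.034782 + 0.026048 = 0.60327 m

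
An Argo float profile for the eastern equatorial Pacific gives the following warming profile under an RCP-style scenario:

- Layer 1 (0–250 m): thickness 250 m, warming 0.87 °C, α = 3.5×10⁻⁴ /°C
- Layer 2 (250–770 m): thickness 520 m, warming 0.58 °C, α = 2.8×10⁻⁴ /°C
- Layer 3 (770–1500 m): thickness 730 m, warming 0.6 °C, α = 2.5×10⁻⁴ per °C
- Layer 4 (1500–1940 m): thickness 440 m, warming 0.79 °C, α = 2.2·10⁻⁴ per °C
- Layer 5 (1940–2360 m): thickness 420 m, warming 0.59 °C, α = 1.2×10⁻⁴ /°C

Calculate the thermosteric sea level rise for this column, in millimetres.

Layer 1: 0.87 × 3.5×10⁻⁴ × 250 = 0.076125 m
520 × 2.8×10⁻⁴ × 0.58 = 0.084448 m
770–1500 m: 0.6 × 2.5×10⁻⁴ × 730 = 0.10950 m
2.2×10⁻⁴ × 0.79 × 440 = 0.076472 m
Layer 5: 420 × 1.2×10⁻⁴ × 0.59 = 0.029736 m
Δh = 0.076125 + 0.084448 + 0.10950 + 0.076472 + 0.029736 = 0.376281 m ≈ 376 mm

Δh = 376 mm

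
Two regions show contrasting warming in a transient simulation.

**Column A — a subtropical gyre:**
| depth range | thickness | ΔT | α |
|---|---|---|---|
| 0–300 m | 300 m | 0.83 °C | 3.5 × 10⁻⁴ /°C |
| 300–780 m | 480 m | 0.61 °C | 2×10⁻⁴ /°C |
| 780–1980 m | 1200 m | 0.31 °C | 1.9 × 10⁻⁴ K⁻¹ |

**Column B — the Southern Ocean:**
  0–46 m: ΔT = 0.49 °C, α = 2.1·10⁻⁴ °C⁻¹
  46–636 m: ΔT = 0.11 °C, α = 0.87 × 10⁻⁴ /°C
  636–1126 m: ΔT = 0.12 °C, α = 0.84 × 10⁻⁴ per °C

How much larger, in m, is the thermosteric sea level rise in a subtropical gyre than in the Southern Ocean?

A 0.83 × 300 × 3.5×10⁻⁴ = 0.08715 m
A 300–780 m: 480 × 2×10⁻⁴ × 0.61 = 0.05856 m
A 780–1980 m: 0.31 × 1.9×10⁻⁴ × 1200 = 0.07068 m
A total: 0.21639 m
B 2.1×10⁻⁴ × 46 × 0.49 = 0.0047334 m
B 590 × 0.87×10⁻⁴ × 0.11 = 0.0056463 m
B Layer 3: 0.84×10⁻⁴ × 0.12 × 490 = 0.0049392 m
B total: 0.0153189 m
Difference: 0.21639 − 0.0153189 = 0.2010711 m

Δh_A − Δh_B ≈ 0.201 m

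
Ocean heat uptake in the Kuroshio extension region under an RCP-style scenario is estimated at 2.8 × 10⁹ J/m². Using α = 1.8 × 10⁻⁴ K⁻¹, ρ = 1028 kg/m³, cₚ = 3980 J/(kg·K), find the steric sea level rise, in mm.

Δh = αQ/(ρcₚ) = 1.8×10⁻⁴ × 2.8×10⁹ / (1028 × 3980) ≈ 0.12318 m

Δh = 123 mm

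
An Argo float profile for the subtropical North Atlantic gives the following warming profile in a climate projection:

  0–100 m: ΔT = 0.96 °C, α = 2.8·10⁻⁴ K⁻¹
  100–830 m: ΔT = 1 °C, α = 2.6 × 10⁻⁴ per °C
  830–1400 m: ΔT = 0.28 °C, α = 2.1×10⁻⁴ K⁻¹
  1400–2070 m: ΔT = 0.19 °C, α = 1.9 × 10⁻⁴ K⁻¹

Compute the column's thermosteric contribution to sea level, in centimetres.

27.4 cm

Layer 1: 100 × 2.8×10⁻⁴ × 0.96 = 0.02688 m
2.6×10⁻⁴ × 730 × 1 = 0.18980 m
830–1400 m: 0.28 × 2.1×10⁻⁴ × 570 = 0.033516 m
1.9×10⁻⁴ × 670 × 0.19 = 0.024187 m
Δh = 0.02688 + 0.18980 + 0.033516 + 0.024187 = 0.274383 m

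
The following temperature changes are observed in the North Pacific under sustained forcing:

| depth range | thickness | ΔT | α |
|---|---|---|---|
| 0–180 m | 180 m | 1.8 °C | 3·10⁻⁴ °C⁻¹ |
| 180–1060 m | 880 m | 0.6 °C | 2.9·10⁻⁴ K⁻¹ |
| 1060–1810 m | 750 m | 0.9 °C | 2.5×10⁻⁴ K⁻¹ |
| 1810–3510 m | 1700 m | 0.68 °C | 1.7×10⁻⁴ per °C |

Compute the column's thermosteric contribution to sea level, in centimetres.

Δh ≈ 61.6 cm

1.8 × 3×10⁻⁴ × 180 = 0.09720 m
180–1060 m: 0.6 × 880 × 2.9×10⁻⁴ = 0.15312 m
2.5×10⁻⁴ × 0.9 × 750 = 0.16875 m
1810–3510 m: 0.68 × 1700 × 1.7×10⁻⁴ = 0.19652 m
Δh = 0.09720 + 0.15312 + 0.16875 + 0.19652 = 0.61559 m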